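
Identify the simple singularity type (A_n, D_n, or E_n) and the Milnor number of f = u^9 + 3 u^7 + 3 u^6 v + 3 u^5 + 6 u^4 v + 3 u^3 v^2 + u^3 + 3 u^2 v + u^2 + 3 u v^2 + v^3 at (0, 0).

The Hessian of f at 0 has rank 1. Corank 1: A-series; mu = 2 gives A_2.

Type A_2, Milnor number mu = 2.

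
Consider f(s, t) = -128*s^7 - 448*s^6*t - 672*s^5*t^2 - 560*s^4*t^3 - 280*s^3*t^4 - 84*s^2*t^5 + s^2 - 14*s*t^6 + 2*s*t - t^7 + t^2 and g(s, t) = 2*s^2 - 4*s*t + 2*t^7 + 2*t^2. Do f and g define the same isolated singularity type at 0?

Yes.

The Hessian of f at 0 has rank 1. Corank 1: A-series; mu = 6 gives A_6. The Hessian of g at 0 has rank 1. Corank 1: A-series; mu = 6 gives A_6. Both have type A_6, hence right-equivalent.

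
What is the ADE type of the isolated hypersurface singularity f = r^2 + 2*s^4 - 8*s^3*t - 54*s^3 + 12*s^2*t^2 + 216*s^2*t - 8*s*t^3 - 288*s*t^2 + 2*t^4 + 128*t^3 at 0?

The Hessian of f at 0 has rank 1. Corank 2; j^3 = -2*(3*s - 4*t)^3 is a perfect cube, so E-series; the 4-jet and mu = 6 give E_6.

E_{6}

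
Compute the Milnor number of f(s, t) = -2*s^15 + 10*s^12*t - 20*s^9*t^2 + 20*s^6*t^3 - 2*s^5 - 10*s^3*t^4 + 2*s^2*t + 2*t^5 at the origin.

The Hessian of f at 0 has rank 0. Corank 2; j^3 = 2*s^2*t has shape L^2 M (L != M), so D-series; mu = 6 gives D_6.

6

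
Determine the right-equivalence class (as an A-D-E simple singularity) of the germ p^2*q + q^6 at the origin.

The Hessian of f at 0 is [[0, 0], [0, 0]] with rank 0, so corank 2. A Groebner basis of the Jacobian ideal J(f) in C{p,q} is {p^2/6 + q^5, p^3, p*q}; counting standard monomials gives mu = 7. Corank 2; j^3 = p^2*q has shape L^2 M (L != M), so D-series; mu = 7 gives D_7.

D7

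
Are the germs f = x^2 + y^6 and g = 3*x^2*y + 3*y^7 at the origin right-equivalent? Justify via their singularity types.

The Hessian of f at 0 is [[2, 0], [0, 0]] with rank 1, so corank 1. A Groebner basis of the Jacobian ideal J(f) in C{x,y} is {y^5, x}; counting standard monomials gives mu = 5. Corank 1: A-series; mu = 5 gives A_5. The Hessian of g at 0 is [[0, 0], [0, 0]] with rank 0, so corank 2. A Groebner basis of the Jacobian ideal J(g) in C{x,y} is {x^2/7 + y^6, x^3, x*y}; counting standard monomials gives mu = 8. Corank 2; j^3 = 3*x^2*y has shape L^2 M (L != M), so D-series; mu = 8 gives D_8. f is A_5 but g is D_8, hence not right-equivalent.

No.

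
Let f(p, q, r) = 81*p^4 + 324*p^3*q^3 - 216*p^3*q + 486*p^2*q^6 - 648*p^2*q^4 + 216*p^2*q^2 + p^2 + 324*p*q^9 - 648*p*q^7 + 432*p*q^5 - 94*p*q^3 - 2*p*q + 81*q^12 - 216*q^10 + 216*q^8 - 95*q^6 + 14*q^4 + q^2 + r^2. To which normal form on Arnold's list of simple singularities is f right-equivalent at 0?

A3

The Hessian of f at 0 is [[2, -2, 0], [-2, 2, 0], [0, 0, 2]] with rank 2, so corank 1. A Groebner basis of the Jacobian ideal J(f) in C{p,q,r} is {q^3, p - q, r}; counting standard monomials gives mu = 3. Corank 1: A-series; mu = 3 gives A_3.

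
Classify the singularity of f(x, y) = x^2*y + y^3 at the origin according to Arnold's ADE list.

The Hessian of f at 0 has rank 0. Corank 2; j^3 = y*(x^2 + y^2) splits into three distinct lines over C (the quadratic factor has nonzero discriminant), so D_4.

D_{4}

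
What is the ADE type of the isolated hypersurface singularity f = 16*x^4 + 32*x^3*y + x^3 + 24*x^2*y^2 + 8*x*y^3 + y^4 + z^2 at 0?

The Hessian of f at 0 is [[0, 0, 0], [0, 0, 0], [0, 0, 2]] with rank 1, so corank 2. A Groebner basis of the Jacobian ideal J(f) in C{x,y,z} is {y^4, x*y^2 + y^3/6, x^2, z}; counting standard monomials gives mu = 6. Corank 2; j^3 = x^3 is a perfect cube, so E-series; the 4-jet and mu = 6 give E_6.

E_{6}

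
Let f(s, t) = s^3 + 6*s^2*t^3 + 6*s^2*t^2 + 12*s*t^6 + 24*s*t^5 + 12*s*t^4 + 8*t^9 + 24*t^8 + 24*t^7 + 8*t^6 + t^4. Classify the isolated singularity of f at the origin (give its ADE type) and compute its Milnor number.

Type E6, Milnor number mu = 6.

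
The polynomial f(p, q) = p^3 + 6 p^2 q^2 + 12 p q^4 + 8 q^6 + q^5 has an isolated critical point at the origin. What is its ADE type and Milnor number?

Type E_8, Milnor number mu = 8.

The Hessian of f at 0 has rank 0. Corank 2; j^3 = p^3 is a perfect cube, so E-series; the 5-jet and mu = 8 give E_8.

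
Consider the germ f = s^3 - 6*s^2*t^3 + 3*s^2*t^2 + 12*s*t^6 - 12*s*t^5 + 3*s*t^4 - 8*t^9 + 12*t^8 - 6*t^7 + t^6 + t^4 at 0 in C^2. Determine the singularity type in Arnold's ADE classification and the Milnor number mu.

Type E6, Milnor number mu = 6.

The Hessian of f at 0 is [[0, 0], [0, 0]] with rank 0, so corank 2. A Groebner basis of the Jacobian ideal J(f) in C{s,t} is {s^3, s^2*t, s^2/2 + s*t^2, t^3}; counting standard monomials gives mu = 6. Corank 2; j^3 = s^3 is a perfect cube, so E-series; the 4-jet and mu = 6 give E_6.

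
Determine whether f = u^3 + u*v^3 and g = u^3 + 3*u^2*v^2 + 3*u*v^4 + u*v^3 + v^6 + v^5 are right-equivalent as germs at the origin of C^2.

Yes.

The Hessian of f at 0 has rank 0. Corank 2; j^3 = u^3 is a perfect cube, so E-series; the 4-jet and mu = 7 give E_7. The Hessian of g at 0 has rank 0. Corank 2; j^3 = u^3 is a perfect cube, so E-series; the 4-jet and mu = 7 give E_7. Both have type E_7, hence right-equivalent.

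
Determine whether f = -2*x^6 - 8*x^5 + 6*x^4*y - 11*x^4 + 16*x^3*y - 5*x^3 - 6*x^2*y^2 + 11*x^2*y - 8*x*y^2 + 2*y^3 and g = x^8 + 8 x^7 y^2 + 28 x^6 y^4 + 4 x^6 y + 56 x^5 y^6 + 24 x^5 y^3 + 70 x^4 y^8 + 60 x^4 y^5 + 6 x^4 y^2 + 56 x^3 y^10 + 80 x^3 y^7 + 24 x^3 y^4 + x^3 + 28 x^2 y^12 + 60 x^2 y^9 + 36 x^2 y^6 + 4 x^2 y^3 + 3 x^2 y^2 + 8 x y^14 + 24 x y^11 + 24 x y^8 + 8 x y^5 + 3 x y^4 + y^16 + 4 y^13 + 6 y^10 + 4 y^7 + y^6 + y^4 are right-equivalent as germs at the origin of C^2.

The Hessian of f at 0 is [[0, 0], [0, 0]] with rank 0, so corank 2. A Groebner basis of the Jacobian ideal J(f) in C{x,y} is {y^3, x^2 + 2*y^2, x*y + y^2}; counting standard monomials gives mu = 4. Corank 2; j^3 = -(x - y)*(5*x^2 - 6*x*y + 2*y^2) splits into three distinct lines over C (the quadratic factor has nonzero discriminant), so D_4. The Hessian of g at 0 is [[0, 0], [0, 0]] with rank 0, so corank 2. A Groebner basis of the Jacobian ideal J(g) in C{x,y} is {x^3, x^2*y, x^2/2 + x*y^2, y^3}; counting standard monomials gives mu = 6. Corank 2; j^3 = x^3 is a perfect cube, so E-series; the 4-jet and mu = 6 give E_6. f is D_4 but g is E_6, hence not right-equivalent.

No.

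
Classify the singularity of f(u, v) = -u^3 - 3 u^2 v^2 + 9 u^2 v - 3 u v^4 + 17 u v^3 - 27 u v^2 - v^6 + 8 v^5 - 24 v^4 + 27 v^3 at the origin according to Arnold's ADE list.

The Hessian of f at 0 is [[0, 0], [0, 0]] with rank 0, so corank 2. A Groebner basis of the Jacobian ideal J(f) in C{u,v} is {-u^2 + 6*u*v + v^4 - v^3/3 - 9*v^2, u^3 + 30*u^2 - 180*u*v - 17*v^3 + 270*v^2, u^2*v + 19*u^2/3 - 38*u*v - 62*v^3/9 + 57*v^2, u^2 + u*v^2 - 6*u*v - 8*v^3/3 + 9*v^2}; counting standard monomials gives mu = 7. Corank 2; j^3 = -(u - 3*v)^3 is a perfect cube, so E-series; the 4-jet and mu = 7 give E_7.

E_{7}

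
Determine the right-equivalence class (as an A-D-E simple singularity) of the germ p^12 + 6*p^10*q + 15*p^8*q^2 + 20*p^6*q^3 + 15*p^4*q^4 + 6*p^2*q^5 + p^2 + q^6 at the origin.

A_{5}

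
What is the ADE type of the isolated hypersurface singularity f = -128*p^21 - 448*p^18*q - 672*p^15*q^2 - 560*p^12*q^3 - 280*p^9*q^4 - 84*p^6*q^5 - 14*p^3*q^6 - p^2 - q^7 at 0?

A_6

The Hessian of f at 0 has rank 1. Corank 1: A-series; mu = 6 gives A_6.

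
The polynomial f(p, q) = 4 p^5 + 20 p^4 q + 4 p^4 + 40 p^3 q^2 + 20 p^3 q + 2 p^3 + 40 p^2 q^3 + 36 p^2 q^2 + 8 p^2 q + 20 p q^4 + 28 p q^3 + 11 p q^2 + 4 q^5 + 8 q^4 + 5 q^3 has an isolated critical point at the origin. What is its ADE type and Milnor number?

Type D4, Milnor number mu = 4.

The Hessian of f at 0 has rank 0. Corank 2; j^3 = (p + q)*(2*p^2 + 6*p*q + 5*q^2) splits into three distinct lines over C (the quadratic factor has nonzero discriminant), so D_4.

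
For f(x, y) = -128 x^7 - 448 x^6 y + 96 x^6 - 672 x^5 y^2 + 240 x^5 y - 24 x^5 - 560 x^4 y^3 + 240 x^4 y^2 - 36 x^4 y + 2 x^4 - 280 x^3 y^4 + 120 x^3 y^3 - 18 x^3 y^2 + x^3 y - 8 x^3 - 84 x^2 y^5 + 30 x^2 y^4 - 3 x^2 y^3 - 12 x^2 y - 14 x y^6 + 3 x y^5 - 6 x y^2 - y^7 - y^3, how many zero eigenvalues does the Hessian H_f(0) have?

2

Hessian at 0 has rank 0.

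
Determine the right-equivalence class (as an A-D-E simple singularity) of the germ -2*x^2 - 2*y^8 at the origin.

A_{7}

The Hessian of f at 0 is [[-4, 0], [0, 0]] with rank 1, so corank 1. A Groebner basis of the Jacobian ideal J(f) in C{x,y} is {y^7, x}; counting standard monomials gives mu = 7. Corank 1: A-series; mu = 7 gives A_7.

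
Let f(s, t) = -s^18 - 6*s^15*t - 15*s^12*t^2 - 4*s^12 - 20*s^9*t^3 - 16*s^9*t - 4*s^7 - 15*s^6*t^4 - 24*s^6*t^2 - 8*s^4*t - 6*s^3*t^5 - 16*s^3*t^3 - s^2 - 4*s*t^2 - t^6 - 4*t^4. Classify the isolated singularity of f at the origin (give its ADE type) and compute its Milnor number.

The Hessian of f at 0 has rank 1. Corank 1: A-series; mu = 5 gives A_5.

Type A5, Milnor number mu = 5.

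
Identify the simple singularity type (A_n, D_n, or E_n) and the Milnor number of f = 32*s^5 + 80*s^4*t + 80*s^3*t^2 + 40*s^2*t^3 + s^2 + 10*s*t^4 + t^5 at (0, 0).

Type A4, Milnor number mu = 4.

The Hessian of f at 0 has rank 1. Corank 1: A-series; mu = 4 gives A_4.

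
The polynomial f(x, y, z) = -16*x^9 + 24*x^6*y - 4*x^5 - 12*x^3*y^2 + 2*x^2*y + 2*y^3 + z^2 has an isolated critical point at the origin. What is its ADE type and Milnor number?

The Hessian of f at 0 is [[0, 0, 0], [0, 0, 0], [0, 0, 2]] with rank 1, so corank 2. A Groebner basis of the Jacobian ideal J(f) in C{x,y,z} is {y^3, x^2 + 3*y^2, x*y, z}; counting standard monomials gives mu = 4. Corank 2; j^3 = 2*y*(x^2 + y^2) splits into three distinct lines over C (the quadratic factor has nonzero discriminant), so D_4.

Type D_{4}, Milnor number mu = 4.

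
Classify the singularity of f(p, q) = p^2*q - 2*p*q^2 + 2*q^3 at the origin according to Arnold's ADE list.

D4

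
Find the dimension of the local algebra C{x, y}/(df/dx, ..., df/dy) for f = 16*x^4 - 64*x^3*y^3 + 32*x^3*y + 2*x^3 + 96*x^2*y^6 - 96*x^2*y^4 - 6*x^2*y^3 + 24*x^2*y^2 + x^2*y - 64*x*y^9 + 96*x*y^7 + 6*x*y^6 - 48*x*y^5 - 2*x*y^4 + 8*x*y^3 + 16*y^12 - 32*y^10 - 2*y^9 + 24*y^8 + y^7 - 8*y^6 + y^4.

The Hessian of f at 0 has rank 0. Corank 2; j^3 = x^2*(2*x + y) has shape L^2 M (L != M), so D-series; mu = 5 gives D_5.

5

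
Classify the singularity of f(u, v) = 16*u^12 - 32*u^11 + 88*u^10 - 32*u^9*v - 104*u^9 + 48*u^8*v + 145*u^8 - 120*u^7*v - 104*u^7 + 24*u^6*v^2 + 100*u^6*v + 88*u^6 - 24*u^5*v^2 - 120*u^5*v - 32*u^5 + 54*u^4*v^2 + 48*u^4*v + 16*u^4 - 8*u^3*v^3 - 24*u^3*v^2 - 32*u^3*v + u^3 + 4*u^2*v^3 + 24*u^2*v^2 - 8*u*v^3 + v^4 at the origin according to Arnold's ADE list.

The Hessian of f at 0 is [[0, 0], [0, 0]] with rank 0, so corank 2. A Groebner basis of the Jacobian ideal J(f) in C{u,v} is {v^4, u*v^2 - v^3/6, u^2}; counting standard monomials gives mu = 6. Corank 2; j^3 = u^3 is a perfect cube, so E-series; the 4-jet and mu = 6 give E_6.

E_6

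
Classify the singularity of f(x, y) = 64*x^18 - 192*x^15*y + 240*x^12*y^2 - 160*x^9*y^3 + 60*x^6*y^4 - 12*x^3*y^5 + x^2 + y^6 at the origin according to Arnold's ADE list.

The Hessian of f at 0 is [[2, 0], [0, 0]] with rank 1, so corank 1. A Groebner basis of the Jacobian ideal J(f) in C{x,y} is {y^5, x}; counting standard monomials gives mu = 5. Corank 1: A-series; mu = 5 gives A_5.

A_{5}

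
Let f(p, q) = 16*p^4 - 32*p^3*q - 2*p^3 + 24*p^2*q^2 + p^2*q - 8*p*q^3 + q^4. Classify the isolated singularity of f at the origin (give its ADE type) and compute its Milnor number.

Type D_{5}, Milnor number mu = 5.

The Hessian of f at 0 has rank 0. Corank 2; j^3 = -p^2*(2*p - q) has shape L^2 M (L != M), so D-series; mu = 5 gives D_5.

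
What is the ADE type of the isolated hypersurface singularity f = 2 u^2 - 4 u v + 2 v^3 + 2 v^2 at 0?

A_{2}

The Hessian of f at 0 has rank 1. Corank 1: A-series; mu = 2 gives A_2.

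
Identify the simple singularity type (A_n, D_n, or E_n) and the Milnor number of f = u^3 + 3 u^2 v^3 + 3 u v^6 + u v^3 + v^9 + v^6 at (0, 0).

Type E_7, Milnor number mu = 7.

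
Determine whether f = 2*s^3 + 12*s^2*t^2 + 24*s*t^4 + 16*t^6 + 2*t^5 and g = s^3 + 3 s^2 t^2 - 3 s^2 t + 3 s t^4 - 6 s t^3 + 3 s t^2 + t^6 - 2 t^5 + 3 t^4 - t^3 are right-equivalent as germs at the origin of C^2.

Yes.

The Hessian of f at 0 has rank 0. Corank 2; j^3 = 2*s^3 is a perfect cube, so E-series; the 5-jet and mu = 8 give E_8. The Hessian of g at 0 has rank 0. Corank 2; j^3 = (s - t)^3 is a perfect cube, so E-series; the 5-jet and mu = 8 give E_8. Both have type E_8, hence right-equivalent.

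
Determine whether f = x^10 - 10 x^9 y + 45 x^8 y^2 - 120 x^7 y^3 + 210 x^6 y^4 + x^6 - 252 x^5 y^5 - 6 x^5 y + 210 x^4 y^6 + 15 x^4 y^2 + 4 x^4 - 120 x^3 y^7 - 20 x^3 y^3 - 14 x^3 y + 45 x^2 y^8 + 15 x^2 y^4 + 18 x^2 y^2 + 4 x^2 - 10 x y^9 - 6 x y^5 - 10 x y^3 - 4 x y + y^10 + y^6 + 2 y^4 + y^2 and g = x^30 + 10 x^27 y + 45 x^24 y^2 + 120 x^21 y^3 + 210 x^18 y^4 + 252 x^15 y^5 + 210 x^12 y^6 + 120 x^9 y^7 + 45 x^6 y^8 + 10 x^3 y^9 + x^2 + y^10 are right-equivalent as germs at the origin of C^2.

Yes.

The Hessian of f at 0 has rank 1. Corank 1: A-series; mu = 9 gives A_9. The Hessian of g at 0 has rank 1. Corank 1: A-series; mu = 9 gives A_9. Both have type A_9, hence right-equivalent.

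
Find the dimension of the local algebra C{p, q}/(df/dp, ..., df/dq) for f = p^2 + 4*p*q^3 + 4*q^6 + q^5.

The Hessian of f at 0 has rank 1. Corank 1: A-series; mu = 4 gives A_4.

4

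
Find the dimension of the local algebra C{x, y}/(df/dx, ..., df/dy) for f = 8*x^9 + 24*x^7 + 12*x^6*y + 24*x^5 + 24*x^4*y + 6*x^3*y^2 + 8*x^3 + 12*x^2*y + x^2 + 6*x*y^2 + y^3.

The Hessian of f at 0 has rank 1. Corank 1: A-series; mu = 2 gives A_2.

2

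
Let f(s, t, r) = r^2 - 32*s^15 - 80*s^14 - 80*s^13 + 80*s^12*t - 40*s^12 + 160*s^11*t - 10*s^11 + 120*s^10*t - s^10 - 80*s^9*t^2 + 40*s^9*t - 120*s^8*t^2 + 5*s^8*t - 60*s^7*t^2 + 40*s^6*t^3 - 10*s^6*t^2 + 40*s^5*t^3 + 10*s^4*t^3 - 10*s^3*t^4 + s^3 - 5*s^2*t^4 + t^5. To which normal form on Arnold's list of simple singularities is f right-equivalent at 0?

E8

The Hessian of f at 0 is [[0, 0, 0], [0, 0, 0], [0, 0, 2]] with rank 1, so corank 2. A Groebner basis of the Jacobian ideal J(f) in C{s,t,r} is {t^4, s^2, r}; counting standard monomials gives mu = 8. Corank 2; j^3 = s^3 is a perfect cube, so E-series; the 5-jet and mu = 8 give E_8.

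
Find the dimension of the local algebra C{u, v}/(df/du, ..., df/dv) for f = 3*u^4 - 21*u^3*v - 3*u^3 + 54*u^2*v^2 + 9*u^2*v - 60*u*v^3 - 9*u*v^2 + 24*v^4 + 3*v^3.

7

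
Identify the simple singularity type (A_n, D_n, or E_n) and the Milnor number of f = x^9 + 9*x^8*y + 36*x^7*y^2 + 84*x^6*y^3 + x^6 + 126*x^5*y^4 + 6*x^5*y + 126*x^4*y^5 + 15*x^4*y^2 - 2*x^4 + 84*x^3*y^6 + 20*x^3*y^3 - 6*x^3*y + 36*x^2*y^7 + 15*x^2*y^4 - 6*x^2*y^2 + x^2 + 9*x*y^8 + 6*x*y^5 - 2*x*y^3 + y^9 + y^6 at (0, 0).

Type A_8, Milnor number mu = 8.

The Hessian of f at 0 is [[2, 0], [0, 0]] with rank 1, so corank 1. A Groebner basis of the Jacobian ideal J(f) in C{x,y} is {-x^2 + x*y^3, 3*x^2 - x*y + y^4, x^3, x^2*y + x*y^2 - x/3 + y^3/3}; counting standard monomials gives mu = 8. Corank 1: A-series; mu = 8 gives A_8.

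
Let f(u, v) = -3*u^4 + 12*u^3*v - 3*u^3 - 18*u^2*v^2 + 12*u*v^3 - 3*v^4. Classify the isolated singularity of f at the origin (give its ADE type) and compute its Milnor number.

The Hessian of f at 0 is [[0, 0], [0, 0]] with rank 0, so corank 2. A Groebner basis of the Jacobian ideal J(f) in C{u,v} is {v^4, u*v^2 - v^3/3, u^2}; counting standard monomials gives mu = 6. Corank 2; j^3 = -3*u^3 is a perfect cube, so E-series; the 4-jet and mu = 6 give E_6.

Type E_6, Milnor number mu = 6.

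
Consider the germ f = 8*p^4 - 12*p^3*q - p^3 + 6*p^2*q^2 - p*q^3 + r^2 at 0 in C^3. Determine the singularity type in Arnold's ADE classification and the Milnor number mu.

Type E_7, Milnor number mu = 7.

The Hessian of f at 0 is [[0, 0, 0], [0, 0, 0], [0, 0, 2]] with rank 1, so corank 2. A Groebner basis of the Jacobian ideal J(f) in C{p,q,r} is {3*p^2/4 + q^4 + q^3/4, p^3, p^2*q - p^2/4 - q^3/12, -p^2 + p*q^2 - q^3/3, r}; counting standard monomials gives mu = 7. Corank 2; j^3 = -p^3 is a perfect cube, so E-series; the 4-jet and mu = 7 give E_7.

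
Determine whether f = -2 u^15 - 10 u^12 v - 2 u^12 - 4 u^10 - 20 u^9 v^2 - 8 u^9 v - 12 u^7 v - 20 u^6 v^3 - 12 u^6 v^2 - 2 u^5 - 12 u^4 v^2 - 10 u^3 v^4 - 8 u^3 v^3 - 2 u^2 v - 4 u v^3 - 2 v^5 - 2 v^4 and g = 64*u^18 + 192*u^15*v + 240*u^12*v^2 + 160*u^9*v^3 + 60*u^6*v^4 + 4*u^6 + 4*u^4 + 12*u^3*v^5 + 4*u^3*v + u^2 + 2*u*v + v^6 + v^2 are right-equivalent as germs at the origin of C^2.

The Hessian of f at 0 has rank 0. Corank 2; j^3 = -2*u^2*v has shape L^2 M (L != M), so D-series; mu = 5 gives D_5. The Hessian of g at 0 has rank 1. Corank 1: A-series; mu = 5 gives A_5. f is D_5 but g is A_5, hence not right-equivalent.

No.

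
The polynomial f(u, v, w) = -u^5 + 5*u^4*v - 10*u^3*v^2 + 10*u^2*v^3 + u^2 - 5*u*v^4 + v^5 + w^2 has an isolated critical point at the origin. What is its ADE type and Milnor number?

The Hessian of f at 0 has rank 2. Corank 1: A-series; mu = 4 gives A_4.

Type A4, Milnor number mu = 4.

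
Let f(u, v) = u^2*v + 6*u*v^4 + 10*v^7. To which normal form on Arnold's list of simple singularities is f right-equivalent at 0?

D_{8}

The Hessian of f at 0 has rank 0. Corank 2; j^3 = u^2*v has shape L^2 M (L != M), so D-series; mu = 8 gives D_8.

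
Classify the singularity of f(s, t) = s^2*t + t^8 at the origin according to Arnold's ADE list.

D9

The Hessian of f at 0 is [[0, 0], [0, 0]] with rank 0, so corank 2. A Groebner basis of the Jacobian ideal J(f) in C{s,t} is {s^2/8 + t^7, s^3, s*t}; counting standard monomials gives mu = 9. Corank 2; j^3 = s^2*t has shape L^2 M (L != M), so D-series; mu = 9 gives D_9.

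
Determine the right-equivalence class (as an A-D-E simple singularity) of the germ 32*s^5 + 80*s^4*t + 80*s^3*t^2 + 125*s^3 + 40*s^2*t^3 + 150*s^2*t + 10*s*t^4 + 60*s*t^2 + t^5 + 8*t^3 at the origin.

E_8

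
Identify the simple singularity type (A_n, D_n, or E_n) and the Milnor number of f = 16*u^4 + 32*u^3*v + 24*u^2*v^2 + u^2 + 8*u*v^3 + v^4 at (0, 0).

Type A_{3}, Milnor number mu = 3.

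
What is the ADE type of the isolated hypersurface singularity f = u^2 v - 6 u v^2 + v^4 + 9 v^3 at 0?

D_{5}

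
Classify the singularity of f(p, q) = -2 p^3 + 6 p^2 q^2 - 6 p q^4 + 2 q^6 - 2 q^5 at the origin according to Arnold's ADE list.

E8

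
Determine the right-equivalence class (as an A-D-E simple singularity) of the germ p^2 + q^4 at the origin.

The Hessian of f at 0 is [[2, 0], [0, 0]] with rank 1, so corank 1. A Groebner basis of the Jacobian ideal J(f) in C{p,q} is {q^3, p}; counting standard monomials gives mu = 3. Corank 1: A-series; mu = 3 gives A_3.

A_3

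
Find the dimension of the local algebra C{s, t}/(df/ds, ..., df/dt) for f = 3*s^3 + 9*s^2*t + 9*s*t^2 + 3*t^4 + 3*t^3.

The Hessian of f at 0 has rank 0. Corank 2; j^3 = 3*(s + t)^3 is a perfect cube, so E-series; the 4-jet and mu = 6 give E_6.

6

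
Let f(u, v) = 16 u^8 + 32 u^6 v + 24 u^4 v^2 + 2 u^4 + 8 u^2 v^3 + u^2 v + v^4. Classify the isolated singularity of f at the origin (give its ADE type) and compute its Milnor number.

Type D5, Milnor number mu = 5.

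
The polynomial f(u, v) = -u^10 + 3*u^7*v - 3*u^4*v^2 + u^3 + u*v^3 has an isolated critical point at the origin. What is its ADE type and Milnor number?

The Hessian of f at 0 has rank 0. Corank 2; j^3 = u^3 is a perfect cube, so E-series; the 4-jet and mu = 7 give E_7.

Type E_7, Milnor number mu = 7.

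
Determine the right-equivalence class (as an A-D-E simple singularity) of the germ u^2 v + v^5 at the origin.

The Hessian of f at 0 has rank 0. Corank 2; j^3 = u^2*v has shape L^2 M (L != M), so D-series; mu = 6 gives D_6.

D6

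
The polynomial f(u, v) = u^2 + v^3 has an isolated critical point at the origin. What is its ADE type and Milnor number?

The Hessian of f at 0 is [[2, 0], [0, 0]] with rank 1, so corank 1. A Groebner basis of the Jacobian ideal J(f) in C{u,v} is {v^2, u}; counting standard monomials gives mu = 2. Corank 1: A-series; mu = 2 gives A_2.

Type A_2, Milnor number mu = 2.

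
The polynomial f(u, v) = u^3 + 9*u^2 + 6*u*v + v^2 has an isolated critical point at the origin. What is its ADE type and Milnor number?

The Hessian of f at 0 is [[18, 6], [6, 2]] with rank 1, so corank 1. A Groebner basis of the Jacobian ideal J(f) in C{u,v} is {v^2, u + v/3}; counting standard monomials gives mu = 2. Corank 1: A-series; mu = 2 gives A_2.

Type A_2, Milnor number mu = 2.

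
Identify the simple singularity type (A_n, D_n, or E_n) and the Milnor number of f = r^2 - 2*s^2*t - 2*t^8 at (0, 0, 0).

The Hessian of f at 0 has rank 1. Corank 2; j^3 = -2*s^2*t has shape L^2 M (L != M), so D-series; mu = 9 gives D_9.

Type D_{9}, Milnor number mu = 9.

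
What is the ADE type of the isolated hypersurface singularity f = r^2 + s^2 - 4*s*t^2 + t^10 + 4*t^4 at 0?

A_{9}

The Hessian of f at 0 has rank 2. Corank 1: A-series; mu = 9 gives A_9.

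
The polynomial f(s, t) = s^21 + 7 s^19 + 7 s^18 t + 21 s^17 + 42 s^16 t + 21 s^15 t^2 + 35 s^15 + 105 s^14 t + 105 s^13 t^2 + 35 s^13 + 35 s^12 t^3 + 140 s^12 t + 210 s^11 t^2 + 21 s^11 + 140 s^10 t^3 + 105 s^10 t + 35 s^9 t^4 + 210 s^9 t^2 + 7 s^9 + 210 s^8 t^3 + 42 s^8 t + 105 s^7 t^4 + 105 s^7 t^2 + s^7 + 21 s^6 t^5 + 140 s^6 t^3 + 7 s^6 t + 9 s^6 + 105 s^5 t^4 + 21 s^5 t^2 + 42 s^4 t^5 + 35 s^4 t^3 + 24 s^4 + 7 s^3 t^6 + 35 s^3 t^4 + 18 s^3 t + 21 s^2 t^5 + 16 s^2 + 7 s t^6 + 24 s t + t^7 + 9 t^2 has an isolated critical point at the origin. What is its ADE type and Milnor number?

Type A_{6}, Milnor number mu = 6.

The Hessian of f at 0 is [[32, 24], [24, 18]] with rank 1, so corank 1. A Groebner basis of the Jacobian ideal J(f) in C{s,t} is {-256*s*t/81 + t^4 - 64*t^2/27, s*t^2 + 64*s/81 + t^3/2 + 16*t/27, s^2 + 3*s*t/2 + 9*t^2/16}; counting standard monomials gives mu = 6. Corank 1: A-series; mu = 6 gives A_6.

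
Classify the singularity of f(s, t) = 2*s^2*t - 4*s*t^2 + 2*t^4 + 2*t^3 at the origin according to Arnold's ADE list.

D_5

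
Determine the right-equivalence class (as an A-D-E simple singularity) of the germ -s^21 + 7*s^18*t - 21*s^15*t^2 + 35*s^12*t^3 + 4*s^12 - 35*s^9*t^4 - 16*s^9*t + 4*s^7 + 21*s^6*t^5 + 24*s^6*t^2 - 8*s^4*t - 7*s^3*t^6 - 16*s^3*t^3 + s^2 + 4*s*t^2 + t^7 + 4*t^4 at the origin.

The Hessian of f at 0 has rank 1. Corank 1: A-series; mu = 6 gives A_6.

A_6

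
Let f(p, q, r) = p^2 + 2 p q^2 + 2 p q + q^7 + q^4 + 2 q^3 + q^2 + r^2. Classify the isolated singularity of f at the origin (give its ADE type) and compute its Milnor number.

The Hessian of f at 0 has rank 2. Corank 1: A-series; mu = 6 gives A_6.

Type A_{6}, Milnor number mu = 6.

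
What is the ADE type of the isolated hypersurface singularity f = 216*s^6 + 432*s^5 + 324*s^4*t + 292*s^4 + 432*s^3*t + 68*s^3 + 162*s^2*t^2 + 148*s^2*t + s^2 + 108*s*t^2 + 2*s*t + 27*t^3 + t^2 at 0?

A_2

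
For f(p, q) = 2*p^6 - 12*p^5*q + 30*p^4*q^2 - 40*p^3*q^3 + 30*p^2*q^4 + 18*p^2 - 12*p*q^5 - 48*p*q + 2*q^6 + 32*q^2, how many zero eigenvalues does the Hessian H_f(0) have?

1

Hessian at 0 has rank 1.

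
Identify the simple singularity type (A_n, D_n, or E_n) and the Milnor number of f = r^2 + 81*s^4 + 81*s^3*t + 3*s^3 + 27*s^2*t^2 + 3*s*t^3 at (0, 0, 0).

Type E7, Milnor number mu = 7.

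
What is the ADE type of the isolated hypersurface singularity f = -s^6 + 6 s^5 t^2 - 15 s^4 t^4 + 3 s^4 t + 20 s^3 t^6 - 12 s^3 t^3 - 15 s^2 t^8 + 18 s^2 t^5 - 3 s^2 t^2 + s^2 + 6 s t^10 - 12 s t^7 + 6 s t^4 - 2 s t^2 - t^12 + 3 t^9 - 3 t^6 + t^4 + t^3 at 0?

The Hessian of f at 0 is [[2, 0], [0, 0]] with rank 1, so corank 1. A Groebner basis of the Jacobian ideal J(f) in C{s,t} is {t^2, s}; counting standard monomials gives mu = 2. Corank 1: A-series; mu = 2 gives A_2.

A_{2}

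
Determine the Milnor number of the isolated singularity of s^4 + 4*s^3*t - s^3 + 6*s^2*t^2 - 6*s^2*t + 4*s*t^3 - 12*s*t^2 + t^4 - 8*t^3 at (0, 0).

6

The Hessian of f at 0 has rank 0. Corank 2; j^3 = -(s + 2*t)^3 is a perfect cube, so E-series; the 4-jet and mu = 6 give E_6.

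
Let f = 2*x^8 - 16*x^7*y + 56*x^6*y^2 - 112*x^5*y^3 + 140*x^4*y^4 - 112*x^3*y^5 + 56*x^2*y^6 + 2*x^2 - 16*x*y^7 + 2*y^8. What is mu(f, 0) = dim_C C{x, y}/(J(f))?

7

The Hessian of f at 0 is [[4, 0], [0, 0]] with rank 1, so corank 1. A Groebner basis of the Jacobian ideal J(f) in C{x,y} is {y^7, x}; counting standard monomials gives mu = 7. Corank 1: A-series; mu = 7 gives A_7.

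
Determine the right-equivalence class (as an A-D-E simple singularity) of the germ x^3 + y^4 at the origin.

The Hessian of f at 0 has rank 0. Corank 2; j^3 = x^3 is a perfect cube, so E-series; the 4-jet and mu = 6 give E_6.

E6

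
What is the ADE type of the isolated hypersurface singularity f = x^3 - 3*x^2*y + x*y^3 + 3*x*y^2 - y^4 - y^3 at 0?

The Hessian of f at 0 has rank 0. Corank 2; j^3 = (x - y)^3 is a perfect cube, so E-series; the 4-jet and mu = 7 give E_7.

E_7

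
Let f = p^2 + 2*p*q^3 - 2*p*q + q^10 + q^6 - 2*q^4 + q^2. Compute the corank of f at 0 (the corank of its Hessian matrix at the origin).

The Hessian at 0 is [[2, -2], [-2, 2]] of rank 1; hence corank 1.

1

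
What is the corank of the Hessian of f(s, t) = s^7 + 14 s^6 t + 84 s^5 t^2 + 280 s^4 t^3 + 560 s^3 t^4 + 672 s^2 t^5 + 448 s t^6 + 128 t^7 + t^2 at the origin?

Hessian at 0 has rank 1.

1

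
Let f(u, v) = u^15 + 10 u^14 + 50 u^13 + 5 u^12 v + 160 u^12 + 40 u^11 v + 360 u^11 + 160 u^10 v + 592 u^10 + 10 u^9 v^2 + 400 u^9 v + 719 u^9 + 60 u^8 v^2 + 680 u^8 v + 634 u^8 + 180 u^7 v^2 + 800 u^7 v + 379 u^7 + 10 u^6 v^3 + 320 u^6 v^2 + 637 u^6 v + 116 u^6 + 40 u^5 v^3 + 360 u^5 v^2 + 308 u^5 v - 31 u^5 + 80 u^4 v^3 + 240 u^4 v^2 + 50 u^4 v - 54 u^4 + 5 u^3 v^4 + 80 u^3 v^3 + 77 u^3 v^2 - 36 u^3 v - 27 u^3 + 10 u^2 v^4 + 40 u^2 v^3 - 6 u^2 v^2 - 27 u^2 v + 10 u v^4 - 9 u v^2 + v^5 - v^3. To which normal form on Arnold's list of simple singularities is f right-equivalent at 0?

The Hessian of f at 0 has rank 0. Corank 2; j^3 = -(3*u + v)^3 is a perfect cube, so E-series; the 5-jet and mu = 8 give E_8.

E8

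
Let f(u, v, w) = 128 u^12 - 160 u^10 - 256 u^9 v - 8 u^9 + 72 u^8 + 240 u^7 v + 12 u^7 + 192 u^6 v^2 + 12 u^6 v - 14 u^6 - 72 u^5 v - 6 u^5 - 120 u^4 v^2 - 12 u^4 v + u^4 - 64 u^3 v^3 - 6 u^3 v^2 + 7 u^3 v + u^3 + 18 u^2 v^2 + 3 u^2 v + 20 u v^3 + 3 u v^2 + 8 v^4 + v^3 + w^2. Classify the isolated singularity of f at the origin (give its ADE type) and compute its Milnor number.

Type E_{7}, Milnor number mu = 7.

The Hessian of f at 0 has rank 1. Corank 2; j^3 = (u + v)^3 is a perfect cube, so E-series; the 4-jet and mu = 7 give E_7.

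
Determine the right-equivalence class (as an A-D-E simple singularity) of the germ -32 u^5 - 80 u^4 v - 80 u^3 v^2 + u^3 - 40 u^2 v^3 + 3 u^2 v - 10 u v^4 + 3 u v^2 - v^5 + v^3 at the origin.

E8

The Hessian of f at 0 is [[0, 0], [0, 0]] with rank 0, so corank 2. A Groebner basis of the Jacobian ideal J(f) in C{u,v} is {v^5, u*v^3 + 7*v^4/8, u^2 + 2*u*v + v^2}; counting standard monomials gives mu = 8. Corank 2; j^3 = (u + v)^3 is a perfect cube, so E-series; the 5-jet and mu = 8 give E_8.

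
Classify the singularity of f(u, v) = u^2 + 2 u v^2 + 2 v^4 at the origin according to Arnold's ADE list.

The Hessian of f at 0 has rank 1. Corank 1: A-series; mu = 3 gives A_3.

A_3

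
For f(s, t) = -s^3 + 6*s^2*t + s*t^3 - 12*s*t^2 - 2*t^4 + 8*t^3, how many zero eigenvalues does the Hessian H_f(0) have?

Hessian at 0 has rank 0.

2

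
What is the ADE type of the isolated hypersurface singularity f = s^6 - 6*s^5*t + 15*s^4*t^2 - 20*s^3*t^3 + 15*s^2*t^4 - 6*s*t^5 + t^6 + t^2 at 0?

A_5

The Hessian of f at 0 has rank 1. Corank 1: A-series; mu = 5 gives A_5.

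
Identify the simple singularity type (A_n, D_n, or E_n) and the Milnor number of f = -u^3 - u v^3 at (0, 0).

Type E_7, Milnor number mu = 7.

The Hessian of f at 0 has rank 0. Corank 2; j^3 = -u^3 is a perfect cube, so E-series; the 4-jet and mu = 7 give E_7.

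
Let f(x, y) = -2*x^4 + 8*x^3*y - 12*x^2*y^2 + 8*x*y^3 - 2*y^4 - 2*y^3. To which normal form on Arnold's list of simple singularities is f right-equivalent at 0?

The Hessian of f at 0 is [[0, 0], [0, 0]] with rank 0, so corank 2. A Groebner basis of the Jacobian ideal J(f) in C{x,y} is {x^3 - 3*x^2*y, y^2}; counting standard monomials gives mu = 6. Corank 2; j^3 = -2*y^3 is a perfect cube, so E-series; the 4-jet and mu = 6 give E_6.

E_{6}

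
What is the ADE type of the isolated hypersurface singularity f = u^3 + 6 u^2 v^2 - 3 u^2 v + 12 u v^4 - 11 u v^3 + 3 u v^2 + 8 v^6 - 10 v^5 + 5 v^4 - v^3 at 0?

The Hessian of f at 0 is [[0, 0], [0, 0]] with rank 0, so corank 2. A Groebner basis of the Jacobian ideal J(f) in C{u,v} is {-u^2/4 + u*v/2 + v^4 - v^3/12 - v^2/4, u^3 + 7*u^2/4 - 7*u*v/2 - 5*v^3/12 + 7*v^2/4, u^2*v + 13*u^2/12 - 13*u*v/6 - 23*v^3/36 + 13*v^2/12, u^2/2 + u*v^2 - u*v - 5*v^3/6 + v^2/2}; counting standard monomials gives mu = 7. Corank 2; j^3 = (u - v)^3 is a perfect cube, so E-series; the 4-jet and mu = 7 give E_7.

E_7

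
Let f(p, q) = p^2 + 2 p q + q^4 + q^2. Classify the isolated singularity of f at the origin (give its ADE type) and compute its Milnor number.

Type A_{3}, Milnor number mu = 3.

The Hessian of f at 0 is [[2, 2], [2, 2]] with rank 1, so corank 1. A Groebner basis of the Jacobian ideal J(f) in C{p,q} is {q^3, p + q}; counting standard monomials gives mu = 3. Corank 1: A-series; mu = 3 gives A_3.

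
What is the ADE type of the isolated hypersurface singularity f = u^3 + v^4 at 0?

E6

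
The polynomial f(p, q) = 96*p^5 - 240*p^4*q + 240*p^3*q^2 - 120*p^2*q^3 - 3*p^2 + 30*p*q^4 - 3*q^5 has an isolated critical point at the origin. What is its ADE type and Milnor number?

Type A4, Milnor number mu = 4.

The Hessian of f at 0 has rank 1. Corank 1: A-series; mu = 4 gives A_4.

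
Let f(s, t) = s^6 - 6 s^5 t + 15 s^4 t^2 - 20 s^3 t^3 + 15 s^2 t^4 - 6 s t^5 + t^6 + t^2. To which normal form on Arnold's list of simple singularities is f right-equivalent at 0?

A_{5}

The Hessian of f at 0 has rank 1. Corank 1: A-series; mu = 5 gives A_5.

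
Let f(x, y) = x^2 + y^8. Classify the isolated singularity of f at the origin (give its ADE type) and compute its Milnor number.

The Hessian of f at 0 has rank 1. Corank 1: A-series; mu = 7 gives A_7.

Type A_{7}, Milnor number mu = 7.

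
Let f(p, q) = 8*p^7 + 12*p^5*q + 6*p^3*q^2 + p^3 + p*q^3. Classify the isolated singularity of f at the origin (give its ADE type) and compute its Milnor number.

Type E_7, Milnor number mu = 7.

The Hessian of f at 0 has rank 0. Corank 2; j^3 = p^3 is a perfect cube, so E-series; the 4-jet and mu = 7 give E_7.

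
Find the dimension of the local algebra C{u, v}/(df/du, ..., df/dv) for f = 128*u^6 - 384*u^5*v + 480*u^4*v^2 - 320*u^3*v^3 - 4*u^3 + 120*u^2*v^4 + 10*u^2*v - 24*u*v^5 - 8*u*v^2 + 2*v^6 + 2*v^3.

The Hessian of f at 0 has rank 0. Corank 2; j^3 = -2*(u - v)^2*(2*u - v) has shape L^2 M (L != M), so D-series; mu = 7 gives D_7.

7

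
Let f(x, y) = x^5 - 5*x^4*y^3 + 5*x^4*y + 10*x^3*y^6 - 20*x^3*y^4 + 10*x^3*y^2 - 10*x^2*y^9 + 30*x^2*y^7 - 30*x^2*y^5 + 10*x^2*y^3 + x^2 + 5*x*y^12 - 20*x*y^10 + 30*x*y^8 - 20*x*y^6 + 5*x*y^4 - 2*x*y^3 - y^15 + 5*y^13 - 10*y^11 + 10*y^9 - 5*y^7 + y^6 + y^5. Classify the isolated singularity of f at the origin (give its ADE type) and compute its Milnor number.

The Hessian of f at 0 is [[2, 0], [0, 0]] with rank 1, so corank 1. A Groebner basis of the Jacobian ideal J(f) in C{x,y} is {-x + y^3, x^2, x*y}; counting standard monomials gives mu = 4. Corank 1: A-series; mu = 4 gives A_4.

Type A_4, Milnor number mu = 4.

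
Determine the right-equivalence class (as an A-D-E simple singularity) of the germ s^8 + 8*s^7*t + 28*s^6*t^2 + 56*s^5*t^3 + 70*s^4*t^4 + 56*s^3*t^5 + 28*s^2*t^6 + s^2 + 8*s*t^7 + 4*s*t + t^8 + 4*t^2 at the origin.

A_7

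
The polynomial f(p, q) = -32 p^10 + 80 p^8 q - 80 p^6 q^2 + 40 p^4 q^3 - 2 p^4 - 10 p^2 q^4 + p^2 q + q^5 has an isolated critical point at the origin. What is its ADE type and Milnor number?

Type D_{6}, Milnor number mu = 6.

The Hessian of f at 0 is [[0, 0], [0, 0]] with rank 0, so corank 2. A Groebner basis of the Jacobian ideal J(f) in C{p,q} is {p^2/5 + q^4, p^3, p*q}; counting standard monomials gives mu = 6. Corank 2; j^3 = p^2*q has shape L^2 M (L != M), so D-series; mu = 6 gives D_6.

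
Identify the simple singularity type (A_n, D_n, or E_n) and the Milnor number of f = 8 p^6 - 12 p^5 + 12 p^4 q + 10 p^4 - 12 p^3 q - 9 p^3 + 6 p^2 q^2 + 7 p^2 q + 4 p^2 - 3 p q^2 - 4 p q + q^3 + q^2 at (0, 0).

The Hessian of f at 0 has rank 1. Corank 1: A-series; mu = 2 gives A_2.

Type A_{2}, Milnor number mu = 2.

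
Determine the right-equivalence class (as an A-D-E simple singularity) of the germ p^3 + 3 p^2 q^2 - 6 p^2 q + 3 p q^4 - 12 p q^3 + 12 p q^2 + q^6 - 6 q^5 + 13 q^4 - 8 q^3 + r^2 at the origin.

E_6

The Hessian of f at 0 has rank 1. Corank 2; j^3 = (p - 2*q)^3 is a perfect cube, so E-series; the 4-jet and mu = 6 give E_6.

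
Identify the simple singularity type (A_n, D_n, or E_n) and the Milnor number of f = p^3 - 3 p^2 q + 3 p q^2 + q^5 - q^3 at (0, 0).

The Hessian of f at 0 is [[0, 0], [0, 0]] with rank 0, so corank 2. A Groebner basis of the Jacobian ideal J(f) in C{p,q} is {q^4, p^2 - 2*p*q + q^2}; counting standard monomials gives mu = 8. Corank 2; j^3 = (p - q)^3 is a perfect cube, so E-series; the 5-jet and mu = 8 give E_8.

Type E_8, Milnor number mu = 8.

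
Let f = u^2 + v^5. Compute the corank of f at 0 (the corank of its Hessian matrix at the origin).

The Hessian at 0 is [[2, 0], [0, 0]] of rank 1; hence corank 1.

1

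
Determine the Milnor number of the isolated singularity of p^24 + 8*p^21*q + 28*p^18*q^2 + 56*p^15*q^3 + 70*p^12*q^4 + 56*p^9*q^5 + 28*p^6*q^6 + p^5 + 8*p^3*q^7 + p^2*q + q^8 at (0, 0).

9

The Hessian of f at 0 is [[0, 0], [0, 0]] with rank 0, so corank 2. A Groebner basis of the Jacobian ideal J(f) in C{p,q} is {p^2/8 + q^7, p^3, p*q}; counting standard monomials gives mu = 9. Corank 2; j^3 = p^2*q has shape L^2 M (L != M), so D-series; mu = 9 gives D_9.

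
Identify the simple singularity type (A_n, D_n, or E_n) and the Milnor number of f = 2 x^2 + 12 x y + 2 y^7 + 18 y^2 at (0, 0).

The Hessian of f at 0 has rank 1. Corank 1: A-series; mu = 6 gives A_6.

Type A6, Milnor number mu = 6.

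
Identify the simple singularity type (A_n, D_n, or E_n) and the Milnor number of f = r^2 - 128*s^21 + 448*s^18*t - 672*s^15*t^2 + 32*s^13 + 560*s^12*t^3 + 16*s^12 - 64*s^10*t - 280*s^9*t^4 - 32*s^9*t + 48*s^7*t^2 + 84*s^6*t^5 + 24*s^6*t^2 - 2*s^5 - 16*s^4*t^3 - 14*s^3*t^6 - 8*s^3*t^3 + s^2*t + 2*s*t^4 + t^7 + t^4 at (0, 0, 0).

Type D5, Milnor number mu = 5.

The Hessian of f at 0 has rank 1. Corank 2; j^3 = s^2*t has shape L^2 M (L != M), so D-series; mu = 5 gives D_5.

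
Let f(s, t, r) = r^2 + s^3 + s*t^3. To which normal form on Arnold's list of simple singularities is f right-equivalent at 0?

E_7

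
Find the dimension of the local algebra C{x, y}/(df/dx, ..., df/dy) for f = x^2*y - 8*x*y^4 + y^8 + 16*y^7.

The Hessian of f at 0 is [[0, 0], [0, 0]] with rank 0, so corank 2. A Groebner basis of the Jacobian ideal J(f) in C{x,y} is {x^2*y^2, -x^2*y/8 - x^2/4 + x*y^3, -x*y/4 + y^4, x^3}; counting standard monomials gives mu = 9. Corank 2; j^3 = x^2*y has shape L^2 M (L != M), so D-series; mu = 9 gives D_9.

9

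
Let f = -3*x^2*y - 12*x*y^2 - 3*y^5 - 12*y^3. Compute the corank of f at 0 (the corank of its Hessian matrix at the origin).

2

Hessian at 0 has rank 0.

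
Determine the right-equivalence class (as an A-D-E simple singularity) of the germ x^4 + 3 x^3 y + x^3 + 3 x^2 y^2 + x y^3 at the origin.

The Hessian of f at 0 has rank 0. Corank 2; j^3 = x^3 is a perfect cube, so E-series; the 4-jet and mu = 7 give E_7.

E_7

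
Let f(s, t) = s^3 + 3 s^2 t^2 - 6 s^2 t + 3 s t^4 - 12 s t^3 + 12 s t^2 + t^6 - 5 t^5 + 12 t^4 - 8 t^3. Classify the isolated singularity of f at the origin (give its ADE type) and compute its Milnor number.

Type E_{8}, Milnor number mu = 8.

The Hessian of f at 0 is [[0, 0], [0, 0]] with rank 0, so corank 2. A Groebner basis of the Jacobian ideal J(f) in C{s,t} is {t^4, s^3 - 6*s^2*t - 6*s^2 + 24*s*t + 16*t^3 - 24*t^2, s^2/2 + s*t^2 - 2*s*t - 2*t^3 + 2*t^2}; counting standard monomials gives mu = 8. Corank 2; j^3 = (s - 2*t)^3 is a perfect cube, so E-series; the 5-jet and mu = 8 give E_8.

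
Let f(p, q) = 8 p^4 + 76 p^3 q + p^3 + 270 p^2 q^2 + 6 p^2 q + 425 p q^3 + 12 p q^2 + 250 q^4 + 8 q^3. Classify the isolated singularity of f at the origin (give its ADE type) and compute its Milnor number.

The Hessian of f at 0 is [[0, 0], [0, 0]] with rank 0, so corank 2. A Groebner basis of the Jacobian ideal J(f) in C{p,q} is {3*p^2/4 + 3*p*q + q^4 + q^3/4 + 3*q^2, p^3 + 27*p^2/2 + 54*p*q + 25*q^3/2 + 54*q^2, p^2*q - 17*p^2/4 - 17*p*q - 65*q^3/12 - 17*q^2, p^2 + p*q^2 + 4*p*q + 7*q^3/3 + 4*q^2}; counting standard monomials gives mu = 7. Corank 2; j^3 = (p + 2*q)^3 is a perfect cube, so E-series; the 4-jet and mu = 7 give E_7.

Type E_7, Milnor number mu = 7.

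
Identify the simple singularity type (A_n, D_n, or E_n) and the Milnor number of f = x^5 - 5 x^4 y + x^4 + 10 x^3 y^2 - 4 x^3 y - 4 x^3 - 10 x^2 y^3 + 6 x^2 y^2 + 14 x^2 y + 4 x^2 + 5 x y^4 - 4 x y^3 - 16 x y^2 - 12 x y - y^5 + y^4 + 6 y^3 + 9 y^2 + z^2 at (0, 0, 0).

The Hessian of f at 0 has rank 2. Corank 1: A-series; mu = 4 gives A_4.

Type A4, Milnor number mu = 4.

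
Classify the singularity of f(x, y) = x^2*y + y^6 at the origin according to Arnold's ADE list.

D_{7}

The Hessian of f at 0 is [[0, 0], [0, 0]] with rank 0, so corank 2. A Groebner basis of the Jacobian ideal J(f) in C{x,y} is {x^2/6 + y^5, x^3, x*y}; counting standard monomials gives mu = 7. Corank 2; j^3 = x^2*y has shape L^2 M (L != M), so D-series; mu = 7 gives D_7.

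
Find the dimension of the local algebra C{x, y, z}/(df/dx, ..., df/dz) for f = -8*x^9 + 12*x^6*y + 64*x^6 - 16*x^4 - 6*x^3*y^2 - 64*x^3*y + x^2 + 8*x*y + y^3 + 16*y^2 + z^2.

The Hessian of f at 0 is [[2, 8, 0], [8, 32, 0], [0, 0, 2]] with rank 2, so corank 1. A Groebner basis of the Jacobian ideal J(f) in C{x,y,z} is {y^2, x + 4*y, z}; counting standard monomials gives mu = 2. Corank 1: A-series; mu = 2 gives A_2.

2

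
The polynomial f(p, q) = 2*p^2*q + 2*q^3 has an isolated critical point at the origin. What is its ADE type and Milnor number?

Type D_4, Milnor number mu = 4.

The Hessian of f at 0 has rank 0. Corank 2; j^3 = 2*q*(p^2 + q^2) splits into three distinct lines over C (the quadratic factor has nonzero discriminant), so D_4.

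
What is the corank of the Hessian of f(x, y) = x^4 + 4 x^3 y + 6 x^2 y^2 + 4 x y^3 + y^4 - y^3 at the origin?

2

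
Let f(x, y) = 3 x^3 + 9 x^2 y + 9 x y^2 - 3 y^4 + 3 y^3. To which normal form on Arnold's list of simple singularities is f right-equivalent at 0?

The Hessian of f at 0 has rank 0. Corank 2; j^3 = 3*(x + y)^3 is a perfect cube, so E-series; the 4-jet and mu = 6 give E_6.

E6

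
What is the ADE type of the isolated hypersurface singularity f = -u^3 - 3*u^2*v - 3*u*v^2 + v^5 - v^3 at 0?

E8

The Hessian of f at 0 has rank 0. Corank 2; j^3 = -(u + v)^3 is a perfect cube, so E-series; the 5-jet and mu = 8 give E_8.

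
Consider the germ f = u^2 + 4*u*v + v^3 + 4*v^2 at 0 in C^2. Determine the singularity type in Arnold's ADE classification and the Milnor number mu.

Type A_{2}, Milnor number mu = 2.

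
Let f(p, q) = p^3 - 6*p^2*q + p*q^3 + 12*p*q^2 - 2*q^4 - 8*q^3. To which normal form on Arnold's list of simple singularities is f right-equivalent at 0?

E7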